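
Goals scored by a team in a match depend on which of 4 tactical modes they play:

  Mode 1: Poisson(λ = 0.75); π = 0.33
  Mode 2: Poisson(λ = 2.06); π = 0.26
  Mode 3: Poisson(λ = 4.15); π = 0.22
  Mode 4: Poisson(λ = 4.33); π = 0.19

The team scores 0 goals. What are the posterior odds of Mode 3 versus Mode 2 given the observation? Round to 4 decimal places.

0.1047

Only the two components matter; the odds are (π_i f_i(x)) / (π_j f_j(x)).
Poisson probabilities:
  L_1 = 0.472367
  L_2 = 0.127454
  L_3 = 0.0157644
  L_4 = 0.0131675
0.00346817 / 0.033138 ≈ 0.1047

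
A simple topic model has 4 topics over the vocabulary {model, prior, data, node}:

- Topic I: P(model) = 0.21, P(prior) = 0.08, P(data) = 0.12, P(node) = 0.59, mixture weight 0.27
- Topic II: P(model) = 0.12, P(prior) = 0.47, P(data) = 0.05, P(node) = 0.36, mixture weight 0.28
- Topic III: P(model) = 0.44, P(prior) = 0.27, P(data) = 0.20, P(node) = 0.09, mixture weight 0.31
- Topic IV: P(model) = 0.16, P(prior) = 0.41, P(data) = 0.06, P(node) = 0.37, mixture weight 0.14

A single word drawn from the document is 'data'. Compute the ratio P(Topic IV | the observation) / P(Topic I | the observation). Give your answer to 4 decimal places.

Since P(k|x) ∝ π_k f_k(x), the posterior odds are π_i f_i(x) / (π_j f_j(x)).
Categorical probabilities:
  L_I = P(data | comp) = 0.12
  L_II = P(data | comp) = 0.05
  L_III = P(data | comp) = 0.20
  L_IV = P(data | comp) = 0.06
0.0084 / 0.0324 ≈ 0.2593

0.2593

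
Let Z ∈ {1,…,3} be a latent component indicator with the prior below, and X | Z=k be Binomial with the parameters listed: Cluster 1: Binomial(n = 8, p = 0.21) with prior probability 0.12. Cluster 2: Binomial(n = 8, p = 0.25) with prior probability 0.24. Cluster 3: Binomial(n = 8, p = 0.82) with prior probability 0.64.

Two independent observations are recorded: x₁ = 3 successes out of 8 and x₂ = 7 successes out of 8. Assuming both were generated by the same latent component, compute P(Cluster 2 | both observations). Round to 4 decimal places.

0.0134

Apply Bayes' rule: the posterior for each component is proportional to its prior times its likelihood at x.
Since both observations come from the same component, the likelihood for component k is f_k(x₁)·f_k(x₂).
  f_1 = [C(8,3)·0.21^3·0.79^5 = 56·0.009261·0.307706 = 0.159581] × [0.000113829] = 1.81649e-05
  f_2 = [C(8,3)·0.25^3·0.75^5 = 56·0.015625·0.237305 = 0.207642] × [0.000366211] = 7.60406e-05
  f_3 = [C(8,3)·0.82^3·0.18^5 = 56·0.551368·0.000188957 = 0.00583435] × [0.358971] = 0.00209436
Prior × likelihood for each component:
  π_1·f_1 = 0.12 × 1.81649e-05 = 2.17979e-06
  π_2·f_2 = 0.24 × 7.60406e-05 = 1.82498e-05
  π_3·f_3 = 0.64 × 0.00209436 = 0.00134039
Normaliser: 2.17979e-06 + 1.82498e-05 + 0.00134039 = 0.00136082
So the posterior for Cluster 2 is 1.82498e-05 / 0.00136082 ≈ 0.0134.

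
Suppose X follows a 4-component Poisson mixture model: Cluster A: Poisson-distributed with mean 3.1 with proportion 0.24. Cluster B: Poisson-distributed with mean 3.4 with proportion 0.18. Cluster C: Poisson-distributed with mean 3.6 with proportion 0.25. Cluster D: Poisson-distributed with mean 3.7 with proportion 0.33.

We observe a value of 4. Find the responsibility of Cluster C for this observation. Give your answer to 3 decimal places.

0.256

Apply Bayes' rule: the posterior for each component is proportional to its prior times its likelihood at x.
Poisson probabilities:
  L_A = e^(−3.1)·3.1^4/4! = 0.17335
  L_B = e^(−3.4)·3.4^4/4! = 0.185825
  L_C = e^(−3.6)·3.6^4/4! = 0.191222
  L_D = e^(−3.7)·3.7^4/4! = 0.193066
Multiply by the mixture weights:
  P(Z=A)·L_A = 0.24 × 0.17335 = 0.0416039
  P(Z=B)·L_B = 0.18 × 0.185825 = 0.0334484
  P(Z=C)·L_C = 0.25 × 0.191222 = 0.0478056
  P(Z=D)·L_D = 0.33 × 0.193066 = 0.0637118
Marginal: 0.0416039 + 0.0334484 + 0.0478056 + 0.0637118 = 0.18657
P(Cluster C | data) = 0.0478056 / 0.18657 ≈ 0.256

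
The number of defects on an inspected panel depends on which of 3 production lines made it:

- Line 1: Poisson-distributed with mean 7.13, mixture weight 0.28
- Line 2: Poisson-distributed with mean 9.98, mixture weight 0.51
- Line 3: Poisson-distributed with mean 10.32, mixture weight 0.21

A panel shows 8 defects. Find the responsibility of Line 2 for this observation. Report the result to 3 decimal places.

0.493

Posterior ∝ prior × likelihood, so P(k | x) ∝ π_k f_k(x); normalise over all components.
Evaluate each component's likelihood at the observed value:
  f_1 = e^(−7.13)·7.13^8/8! = 0.13264
  f_2 = e^(−9.98)·9.98^8/8! = 0.113049
  f_3 = e^(−10.32)·10.32^8/8! = 0.105196
Prior × likelihood for each component:
  π_1·f_1 = 0.28 × 0.13264 = 0.0371393
  π_2·f_2 = 0.51 × 0.113049 = 0.0576547
  π_3·f_3 = 0.21 × 0.105196 = 0.0220911
Normaliser: 0.0371393 + 0.0576547 + 0.0220911 = 0.116885
P(Line 2 | the observation) = 0.0576547 / 0.116885 ≈ 0.493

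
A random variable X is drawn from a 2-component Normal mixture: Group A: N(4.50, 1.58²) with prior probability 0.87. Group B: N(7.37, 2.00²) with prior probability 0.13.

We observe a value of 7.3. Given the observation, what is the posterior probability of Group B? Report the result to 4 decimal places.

0.3619

By Bayes' theorem, P(k | x) = w_k f_k(x) / Σ_j w_j f_j(x).
Evaluate each component's likelihood at the observed value:
  L_A = (1/(1.58·√(2π)))·exp(−(7.3−4.50)²/(2·1.58²)) = 0.252495·exp(-1.57026) = 0.0525167
  L_B = (1/(2.00·√(2π)))·exp(−(7.3−7.37)²/(2·2.00²)) = 0.199471·exp(-0.00061) = 0.199349
Unnormalised posteriors:
  w_A·L_A = 0.87 × 0.0525167 = 0.0456895
  w_B·L_B = 0.13 × 0.199349 = 0.0259154
Normaliser: 0.0456895 + 0.0259154 = 0.0716049
So the posterior for Group B is 0.0259154 / 0.0716049 ≈ 0.3619.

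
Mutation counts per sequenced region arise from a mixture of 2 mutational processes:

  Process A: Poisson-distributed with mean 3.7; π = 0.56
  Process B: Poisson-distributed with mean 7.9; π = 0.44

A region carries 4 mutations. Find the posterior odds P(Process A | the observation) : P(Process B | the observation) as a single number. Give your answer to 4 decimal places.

Only the two components matter; the odds are (π_i f_i(x)) / (π_j f_j(x)).
Component likelihoods at x = 4 mutations:
  f_A = e^(−3.7)·3.7^4/4! = 0.193066
  f_B = e^(−7.9)·7.9^4/4! = 0.0601687
Posterior odds = (π_A·f_A) / (π_B·f_B) = (0.56·0.193066) / (0.44·0.0601687) = 0.108117 / 0.0264742 ≈ 4.0839

4.0839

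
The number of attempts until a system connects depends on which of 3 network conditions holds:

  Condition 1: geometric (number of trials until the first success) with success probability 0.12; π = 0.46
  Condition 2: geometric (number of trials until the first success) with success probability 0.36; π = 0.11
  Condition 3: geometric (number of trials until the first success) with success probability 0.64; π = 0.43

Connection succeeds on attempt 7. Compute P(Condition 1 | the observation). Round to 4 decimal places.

Posterior ∝ prior × likelihood, so P(k | x) ∝ w_k f_k(x); normalise over all components.
Component likelihoods at x = 7:
  p_1 = 0.0557285
  p_2 = 0.024739
  p_3 = 0.00139314
Weight by the priors:
  w_1·p_1 = 0.46 × 0.0557285 = 0.0256351
  w_2·p_2 = 0.11 × 0.024739 = 0.00272129
  w_3·p_3 = 0.43 × 0.00139314 = 0.00059905
Denominator: 0.0256351 + 0.00272129 + 0.00059905 = 0.0289554
P(Condition 1 | 7) ≈ 0.8853

0.8853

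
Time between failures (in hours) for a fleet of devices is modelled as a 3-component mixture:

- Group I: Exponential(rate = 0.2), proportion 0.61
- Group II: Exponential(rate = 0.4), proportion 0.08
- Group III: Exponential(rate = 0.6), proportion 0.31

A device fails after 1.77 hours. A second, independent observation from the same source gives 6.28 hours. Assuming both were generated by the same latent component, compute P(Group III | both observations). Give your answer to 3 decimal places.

Posterior ∝ prior × likelihood, so P(k | x) ∝ π_k f_k(x); normalise over all components.
Since both observations come from the same component, the likelihood for component k is f_k(x₁)·f_k(x₂).
  L_I = [0.140375] × [0.0569582] = 0.0079955
  L_II = [0.197051] × [0.0324423] = 0.00639281
  L_III = [0.207458] × [0.0138589] = 0.00287515
Prior × likelihood for each component:
  π_I·L_I = 0.61 × 0.0079955 = 0.00487726
  π_II·L_II = 0.08 × 0.00639281 = 0.000511425
  π_III·L_III = 0.31 × 0.00287515 = 0.000891296
Denominator: 0.00487726 + 0.000511425 + 0.000891296 = 0.00627998
P(Group III | data) ≈ 0.142

0.142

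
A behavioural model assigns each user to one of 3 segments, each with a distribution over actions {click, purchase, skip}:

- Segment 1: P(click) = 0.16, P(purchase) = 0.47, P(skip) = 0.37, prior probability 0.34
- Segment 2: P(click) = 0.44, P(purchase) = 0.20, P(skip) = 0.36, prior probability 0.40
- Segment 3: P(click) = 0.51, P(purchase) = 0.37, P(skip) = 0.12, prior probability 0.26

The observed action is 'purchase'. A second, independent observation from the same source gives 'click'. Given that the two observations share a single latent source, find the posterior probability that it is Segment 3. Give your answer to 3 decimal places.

By Bayes' theorem, P(k | x) = π_k f_k(x) / Σ_j π_j f_j(x).
Since both observations come from the same component, the likelihood for component k is f_k(x₁)·f_k(x₂).
  f_1 = [0.47] × [0.16] = 0.0752
  f_2 = [0.2] × [0.44] = 0.088
  f_3 = [0.37] × [0.51] = 0.1887
Weight by the priors:
  π_1·f_1 = 0.34 × 0.0752 = 0.025568
  π_2·f_2 = 0.40 × 0.088 = 0.0352
  π_3·f_3 = 0.26 × 0.1887 = 0.049062
Evidence: 0.025568 + 0.0352 + 0.049062 = 0.10983
P(Segment 3 | x₁, x₂) ≈ 0.447

0.447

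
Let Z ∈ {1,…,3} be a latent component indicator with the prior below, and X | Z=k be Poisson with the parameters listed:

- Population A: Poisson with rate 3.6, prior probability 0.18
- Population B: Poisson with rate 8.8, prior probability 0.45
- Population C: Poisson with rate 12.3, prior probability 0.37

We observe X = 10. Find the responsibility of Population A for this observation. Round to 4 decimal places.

0.0055

By Bayes' theorem, P(k | x) = π_k f_k(x) / Σ_j π_j f_j(x).
Component likelihoods at x = 10:
  L_A = 0.00275297
  L_B = 0.115684
  L_C = 0.0994182
Prior × likelihood for each component:
  π_A·L_A = 0.18 × 0.00275297 = 0.000495535
  π_B·L_B = 0.45 × 0.115684 = 0.0520577
  π_C·L_C = 0.37 × 0.0994182 = 0.0367847
Normaliser: 0.000495535 + 0.0520577 + 0.0367847 = 0.0893379
Responsibility of Population A: 0.000495535 / 0.0893379 ≈ 0.0055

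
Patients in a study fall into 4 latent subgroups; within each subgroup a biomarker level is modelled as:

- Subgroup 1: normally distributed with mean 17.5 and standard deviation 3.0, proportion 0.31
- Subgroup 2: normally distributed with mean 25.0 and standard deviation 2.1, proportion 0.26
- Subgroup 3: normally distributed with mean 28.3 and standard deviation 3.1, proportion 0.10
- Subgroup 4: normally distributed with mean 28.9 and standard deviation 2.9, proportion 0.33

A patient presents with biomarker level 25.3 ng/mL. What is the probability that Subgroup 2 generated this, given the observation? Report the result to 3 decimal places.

Posterior ∝ prior × likelihood, so P(k | x) ∝ w_k f_k(x); normalise over all components.
Evaluate each component's likelihood at the observed value:
  f_1 = 0.00452766
  f_2 = 0.188044
  f_3 = 0.0805721
  f_4 = 0.0636624
Unnormalised posteriors:
  w_1·f_1 = 0.31 × 0.00452766 = 0.00140357
  w_2·f_2 = 0.26 × 0.188044 = 0.0488914
  w_3·f_3 = 0.10 × 0.0805721 = 0.00805721
  w_4·f_4 = 0.33 × 0.0636624 = 0.0210086
Marginal: 0.00140357 + 0.0488914 + 0.00805721 + 0.0210086 = 0.0793608
P(Subgroup 2 | x) ≈ 0.616

0.616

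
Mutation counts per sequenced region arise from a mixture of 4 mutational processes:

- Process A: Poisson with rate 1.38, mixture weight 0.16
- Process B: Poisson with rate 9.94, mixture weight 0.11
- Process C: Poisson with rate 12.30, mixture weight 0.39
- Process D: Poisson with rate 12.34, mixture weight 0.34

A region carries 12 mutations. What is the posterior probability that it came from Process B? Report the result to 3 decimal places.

Apply Bayes' rule: the posterior for each component is proportional to its prior times its likelihood at x.
Evaluate each component's likelihood at the observed value:
  f_A = e^(−1.38)·1.38^12/12! = 2.50545e-08
  f_B = e^(−9.94)·9.94^12/12! = 0.0936295
  f_C = e^(−12.30)·12.30^12/12! = 0.113947
  f_D = e^(−12.34)·12.34^12/12! = 0.113829
Multiply by the mixture weights:
  P(Z=A)·f_A = 0.16 × 2.50545e-08 = 4.00872e-09
  P(Z=B)·f_B = 0.11 × 0.0936295 = 0.0102992
  P(Z=C)·f_C = 0.39 × 0.113947 = 0.0444393
  P(Z=D)·f_D = 0.34 × 0.113829 = 0.0387017
Evidence: 4.00872e-09 + 0.0102992 + 0.0444393 + 0.0387017 = 0.0934402
So the posterior for Process B is 0.0102992 / 0.0934402 ≈ 0.110.

0.110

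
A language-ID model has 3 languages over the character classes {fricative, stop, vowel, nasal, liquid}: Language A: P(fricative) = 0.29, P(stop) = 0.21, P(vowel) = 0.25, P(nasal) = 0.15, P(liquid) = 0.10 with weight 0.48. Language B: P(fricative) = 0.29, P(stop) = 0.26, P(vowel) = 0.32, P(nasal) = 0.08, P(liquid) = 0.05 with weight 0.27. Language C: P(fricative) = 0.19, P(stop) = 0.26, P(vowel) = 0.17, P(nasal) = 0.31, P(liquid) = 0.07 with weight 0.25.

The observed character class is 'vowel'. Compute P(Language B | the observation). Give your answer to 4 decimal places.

0.3471

Apply Bayes' rule: the posterior for each component is proportional to its prior times its likelihood at x.
Categorical probabilities:
  p_A = 0.25
  p_B = 0.32
  p_C = 0.17
Prior × likelihood for each component:
  π_A·p_A = 0.48 × 0.25 = 0.12
  π_B·p_B = 0.27 × 0.32 = 0.0864
  π_C·p_C = 0.25 × 0.17 = 0.0425
Denominator: 0.12 + 0.0864 + 0.0425 = 0.2489
P(Language B | x) = 0.0864 / 0.2489 ≈ 0.3471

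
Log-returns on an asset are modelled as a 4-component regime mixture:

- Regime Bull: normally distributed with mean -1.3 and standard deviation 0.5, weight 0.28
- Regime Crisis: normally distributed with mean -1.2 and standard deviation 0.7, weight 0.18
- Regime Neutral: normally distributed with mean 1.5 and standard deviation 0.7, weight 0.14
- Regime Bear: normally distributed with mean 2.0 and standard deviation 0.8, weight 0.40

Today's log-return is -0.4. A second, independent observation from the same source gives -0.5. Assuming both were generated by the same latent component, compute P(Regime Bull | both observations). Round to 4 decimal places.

0.3467

The responsibility of component k is π_k f_k(x) divided by Σ_j π_j f_j(x).
Since both observations come from the same component, the likelihood for component k is f_k(x₁)·f_k(x₂).
  L_Bull = [(1/(0.5·√(2π)))·exp(−(-0.4−-1.3)²/(2·0.5²)) = 0.797885·exp(-1.62000) = 0.1579] × [0.221842] = 0.0350289
  L_Crisis = [(1/(0.7·√(2π)))·exp(−(-0.4−-1.2)²/(2·0.7²)) = 0.569918·exp(-0.65306) = 0.296614] × [0.345672] = 0.102531
  L_Neutral = [(1/(0.7·√(2π)))·exp(−(-0.4−1.5)²/(2·0.7²)) = 0.569918·exp(-3.68367) = 0.0143223] × [0.00962014] = 0.000137783
  L_Bear = [(1/(0.8·√(2π)))·exp(−(-0.4−2.0)²/(2·0.8²)) = 0.498678·exp(-4.50000) = 0.00553981] × [0.00377782] = 2.09284e-05
Weight by the priors:
  π_Bull·L_Bull = 0.28 × 0.0350289 = 0.00980808
  π_Crisis·L_Crisis = 0.18 × 0.102531 = 0.0184556
  π_Neutral·L_Neutral = 0.14 × 0.000137783 = 1.92896e-05
  π_Bear·L_Bear = 0.40 × 2.09284e-05 = 8.37137e-06
Normaliser: 0.00980808 + 0.0184556 + 1.92896e-05 + 8.37137e-06 = 0.0282914
P(Regime Bull | x₁, x₂) = 0.00980808 / 0.0282914 ≈ 0.3467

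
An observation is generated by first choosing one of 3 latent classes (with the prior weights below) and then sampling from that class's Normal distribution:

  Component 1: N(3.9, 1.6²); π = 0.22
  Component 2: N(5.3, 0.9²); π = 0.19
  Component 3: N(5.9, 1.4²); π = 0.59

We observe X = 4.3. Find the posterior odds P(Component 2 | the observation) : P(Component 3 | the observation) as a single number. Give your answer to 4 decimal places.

Only the two components matter; the odds are (P(Z=i) f_i(x)) / (P(Z=j) f_j(x)).
Component likelihoods at x = 4.3:
  L_1 = (1/(1.6·√(2π)))·exp(−(4.3−3.9)²/(2·1.6²)) = 0.249339·exp(-0.03125) = 0.241668
  L_2 = (1/(0.9·√(2π)))·exp(−(4.3−5.3)²/(2·0.9²)) = 0.443269·exp(-0.61728) = 0.239103
  L_3 = (1/(1.4·√(2π)))·exp(−(4.3−5.9)²/(2·1.4²)) = 0.284959·exp(-0.65306) = 0.148307
Odds = (0.19/0.59) × (0.239103/0.148307) = 0.322034 × 1.61222 ≈ 0.5192

0.5192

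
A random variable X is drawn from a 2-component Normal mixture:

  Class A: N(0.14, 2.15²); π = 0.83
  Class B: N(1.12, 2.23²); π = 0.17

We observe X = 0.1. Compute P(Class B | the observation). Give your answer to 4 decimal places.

P(component k | x) = w_k·f_k(x) / marginal(x), where marginal(x) = Σ_j w_j·f_j(x).
Component likelihoods at x = 0.1:
  L_A = (1/(2.15·√(2π)))·exp(−(0.1−0.14)²/(2·2.15²)) = 0.185555·exp(-0.00017) = 0.185522
  L_B = (1/(2.23·√(2π)))·exp(−(0.1−1.12)²/(2·2.23²)) = 0.178898·exp(-0.10461) = 0.161129
Multiply by the mixture weights:
  w_A·L_A = 0.83 × 0.185522 = 0.153984
  w_B·L_B = 0.17 × 0.161129 = 0.027392
Denominator: 0.153984 + 0.027392 = 0.181376
P(Class B | data) ≈ 0.1510

0.1510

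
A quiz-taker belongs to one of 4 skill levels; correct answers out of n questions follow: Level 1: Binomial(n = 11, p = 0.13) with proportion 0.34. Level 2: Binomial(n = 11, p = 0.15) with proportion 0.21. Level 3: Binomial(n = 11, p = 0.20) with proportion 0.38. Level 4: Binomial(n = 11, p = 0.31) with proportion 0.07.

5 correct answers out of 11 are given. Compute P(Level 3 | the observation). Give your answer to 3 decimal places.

0.490

The responsibility of component k is π_k f_k(x) divided by Σ_j π_j f_j(x).
Binomial probabilities:
  p_1 = C(11,5)·0.13^5·0.87^6 = 462·3.71293e-05·0.433626 = 0.00743831
  p_2 = C(11,5)·0.15^5·0.85^6 = 462·7.59375e-05·0.37715 = 0.0132316
  p_3 = C(11,5)·0.20^5·0.80^6 = 462·0.00032·0.262144 = 0.0387554
  p_4 = C(11,5)·0.31^5·0.69^6 = 462·0.00286292·0.107918 = 0.14274
Multiply by the mixture weights:
  π_1·p_1 = 0.34 × 0.00743831 = 0.00252903
  π_2·p_2 = 0.21 × 0.0132316 = 0.00277863
  π_3·p_3 = 0.38 × 0.0387554 = 0.014727
  π_4·p_4 = 0.07 × 0.14274 = 0.00999178
Normaliser: 0.00252903 + 0.00277863 + 0.014727 + 0.00999178 = 0.0300265
So the posterior for Level 3 is 0.014727 / 0.0300265 ≈ 0.490.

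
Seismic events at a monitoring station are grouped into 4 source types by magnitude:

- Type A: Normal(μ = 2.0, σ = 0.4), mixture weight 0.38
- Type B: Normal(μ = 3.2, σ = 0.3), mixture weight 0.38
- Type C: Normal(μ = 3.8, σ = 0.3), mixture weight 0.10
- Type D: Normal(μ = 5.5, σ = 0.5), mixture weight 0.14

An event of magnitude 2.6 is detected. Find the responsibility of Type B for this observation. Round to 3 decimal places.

The responsibility of component k is π_k f_k(x) divided by Σ_j π_j f_j(x).
Component likelihoods at x = 2.6:
  f_A = (1/(0.4·√(2π)))·exp(−(2.6−2.0)²/(2·0.4²)) = 0.997356·exp(-1.12500) = 0.323794
  f_B = (1/(0.3·√(2π)))·exp(−(2.6−3.2)²/(2·0.3²)) = 1.329808·exp(-2.00000) = 0.17997
  f_C = (1/(0.3·√(2π)))·exp(−(2.6−3.8)²/(2·0.3²)) = 1.329808·exp(-8.00000) = 0.000446101
  f_D = (1/(0.5·√(2π)))·exp(−(2.6−5.5)²/(2·0.5²)) = 0.797885·exp(-16.82000) = 3.95464e-08
Multiply by the mixture weights:
  π_A·f_A = 0.38 × 0.323794 = 0.123042
  π_B·f_B = 0.38 × 0.17997 = 0.0683886
  π_C·f_C = 0.10 × 0.000446101 = 4.46101e-05
  π_D·f_D = 0.14 × 3.95464e-08 = 5.53649e-09
Denominator: 0.123042 + 0.0683886 + 4.46101e-05 + 5.53649e-09 = 0.191475
Responsibility of Type B: 0.0683886 / 0.191475 ≈ 0.357

0.357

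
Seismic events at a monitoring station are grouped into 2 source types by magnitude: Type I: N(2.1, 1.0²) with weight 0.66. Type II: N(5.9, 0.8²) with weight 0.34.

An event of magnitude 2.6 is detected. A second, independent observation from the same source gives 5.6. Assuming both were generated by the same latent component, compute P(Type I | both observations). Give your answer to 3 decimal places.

0.927

Posterior ∝ prior × likelihood, so P(k | x) ∝ π_k f_k(x); normalise over all components.
Since both observations come from the same component, the likelihood for component k is f_k(x₁)·f_k(x₂).
  f_I = [0.352065] × [0.000872683] = 0.000307241
  f_II = [0.000100676] × [0.464819] = 4.67959e-05
Weight by the priors:
  π_I·f_I = 0.66 × 0.000307241 = 0.000202779
  π_II·f_II = 0.34 × 4.67959e-05 = 1.59106e-05
Marginal: 0.000202779 + 1.59106e-05 = 0.00021869
Responsibility of Type I: 0.000202779 / 0.00021869 ≈ 0.927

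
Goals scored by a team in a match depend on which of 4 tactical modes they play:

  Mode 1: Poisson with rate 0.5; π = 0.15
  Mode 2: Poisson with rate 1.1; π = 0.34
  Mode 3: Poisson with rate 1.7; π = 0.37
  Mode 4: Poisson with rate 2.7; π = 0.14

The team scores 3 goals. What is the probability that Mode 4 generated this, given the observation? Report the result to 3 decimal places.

Posterior ∝ prior × likelihood, so P(k | x) ∝ P(Z=k) f_k(x); normalise over all components.
Poisson probabilities:
  f_1 = e^(−0.5)·0.5^3/3! = 0.0126361
  f_2 = e^(−1.1)·1.1^3/3! = 0.0738419
  f_3 = e^(−1.7)·1.7^3/3! = 0.149587
  f_4 = e^(−2.7)·2.7^3/3! = 0.220468
Prior × likelihood for each component:
  P(Z=1)·f_1 = 0.15 × 0.0126361 = 0.00189541
  P(Z=2)·f_2 = 0.34 × 0.0738419 = 0.0251062
  P(Z=3)·f_3 = 0.37 × 0.149587 = 0.0553473
  P(Z=4)·f_4 = 0.14 × 0.220468 = 0.0308655
Normaliser: 0.00189541 + 0.0251062 + 0.0553473 + 0.0308655 = 0.113214
Responsibility of Mode 4: 0.0308655 / 0.113214 ≈ 0.273

0.273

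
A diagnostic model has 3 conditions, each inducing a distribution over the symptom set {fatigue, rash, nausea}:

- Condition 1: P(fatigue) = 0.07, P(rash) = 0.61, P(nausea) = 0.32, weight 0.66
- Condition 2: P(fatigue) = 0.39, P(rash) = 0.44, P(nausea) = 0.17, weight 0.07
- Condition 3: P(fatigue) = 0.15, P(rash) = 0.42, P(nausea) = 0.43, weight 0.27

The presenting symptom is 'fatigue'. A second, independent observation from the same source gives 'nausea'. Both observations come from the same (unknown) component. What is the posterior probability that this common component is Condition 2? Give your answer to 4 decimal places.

0.1260

The responsibility of component k is π_k f_k(x) divided by Σ_j π_j f_j(x).
Since both observations come from the same component, the likelihood for component k is f_k(x₁)·f_k(x₂).
  p_1 = [P(fatigue | comp) = 0.07] × [0.32] = 0.0224
  p_2 = [P(fatigue | comp) = 0.39] × [0.17] = 0.0663
  p_3 = [P(fatigue | comp) = 0.15] × [0.43] = 0.0645
Weight by the priors:
  π_1·p_1 = 0.66 × 0.0224 = 0.014784
  π_2·p_2 = 0.07 × 0.0663 = 0.004641
  π_3·p_3 = 0.27 × 0.0645 = 0.017415
Denominator: 0.014784 + 0.004641 + 0.017415 = 0.03684
Responsibility of Condition 2: 0.004641 / 0.03684 ≈ 0.1260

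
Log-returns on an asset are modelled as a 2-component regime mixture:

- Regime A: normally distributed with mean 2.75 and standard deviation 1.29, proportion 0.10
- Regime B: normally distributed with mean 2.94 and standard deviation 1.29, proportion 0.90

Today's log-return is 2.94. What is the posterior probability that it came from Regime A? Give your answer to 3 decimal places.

The responsibility of component k is w_k f_k(x) divided by Σ_j w_j f_j(x).
Component likelihoods at x = 2.94:
  L_A = (1/(1.29·√(2π)))·exp(−(2.94−2.75)²/(2·1.29²)) = 0.309258·exp(-0.01085) = 0.305921
  L_B = (1/(1.29·√(2π)))·exp(−(2.94−2.94)²/(2·1.29²)) = 0.309258·exp(-0.00000) = 0.309258
Weight by the priors:
  w_A·L_A = 0.10 × 0.305921 = 0.0305921
  w_B·L_B = 0.90 × 0.309258 = 0.278332
Sum: 0.0305921 + 0.278332 = 0.308924
P(Regime A | data) ≈ 0.099

0.099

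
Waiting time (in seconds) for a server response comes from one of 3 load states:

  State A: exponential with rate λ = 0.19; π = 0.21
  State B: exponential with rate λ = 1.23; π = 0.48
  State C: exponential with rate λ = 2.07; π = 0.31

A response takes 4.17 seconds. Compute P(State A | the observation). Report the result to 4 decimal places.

0.8334

By Bayes' theorem, P(k | x) = π_k f_k(x) / Σ_j π_j f_j(x).
Component likelihoods at x = 4.17 seconds:
  f_A = 0.19·e^(−0.19·4.17) = 0.19·e^(−0.7923) = 0.0860324
  f_B = 1.23·e^(−1.23·4.17) = 1.23·e^(−5.1291) = 0.00728392
  f_C = 2.07·e^(−2.07·4.17) = 2.07·e^(−8.6319) = 0.000369134
Weight by the priors:
  π_A·f_A = 0.21 × 0.0860324 = 0.0180668
  π_B·f_B = 0.48 × 0.00728392 = 0.00349628
  π_C·f_C = 0.31 × 0.000369134 = 0.000114431
Normaliser: 0.0180668 + 0.00349628 + 0.000114431 = 0.0216775
So the posterior for State A is 0.0180668 / 0.0216775 ≈ 0.8334.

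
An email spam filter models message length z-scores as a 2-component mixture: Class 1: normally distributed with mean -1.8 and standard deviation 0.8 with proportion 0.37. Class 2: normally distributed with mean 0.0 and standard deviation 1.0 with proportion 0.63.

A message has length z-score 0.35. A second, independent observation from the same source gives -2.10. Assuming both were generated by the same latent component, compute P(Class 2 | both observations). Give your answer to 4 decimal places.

By Bayes' theorem, P(k | x) = w_k f_k(x) / Σ_j w_j f_j(x).
Since both observations come from the same component, the likelihood for component k is f_k(x₁)·f_k(x₂).
  L_1 = [0.0134723] × [0.464819] = 0.00626216
  L_2 = [0.37524] × [0.0439836] = 0.0165044
Multiply by the mixture weights:
  w_1·L_1 = 0.37 × 0.00626216 = 0.002317
  w_2·L_2 = 0.63 × 0.0165044 = 0.0103978
Denominator: 0.002317 + 0.0103978 = 0.0127148
P(Class 2 | x) = 0.0103978 / 0.0127148 ≈ 0.8178

0.8178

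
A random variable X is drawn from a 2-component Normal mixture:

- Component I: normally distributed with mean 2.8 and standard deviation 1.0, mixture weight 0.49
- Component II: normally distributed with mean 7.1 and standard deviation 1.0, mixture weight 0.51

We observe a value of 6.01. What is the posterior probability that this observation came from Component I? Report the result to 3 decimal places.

The responsibility of component k is P(Z=k) f_k(x) divided by Σ_j P(Z=j) f_j(x).
Normal densities:
  L_I = (1/(1.0·√(2π)))·exp(−(6.01−2.8)²/(2·1.0²)) = 0.398942·exp(-5.15205) = 0.00230889
  L_II = (1/(1.0·√(2π)))·exp(−(6.01−7.1)²/(2·1.0²)) = 0.398942·exp(-0.59405) = 0.220251
Multiply by the mixture weights:
  P(Z=I)·L_I = 0.49 × 0.00230889 = 0.00113136
  P(Z=II)·L_II = 0.51 × 0.220251 = 0.112328
Denominator: 0.00113136 + 0.112328 = 0.113459
P(Component I | data) = 0.00113136 / 0.113459 ≈ 0.010

0.010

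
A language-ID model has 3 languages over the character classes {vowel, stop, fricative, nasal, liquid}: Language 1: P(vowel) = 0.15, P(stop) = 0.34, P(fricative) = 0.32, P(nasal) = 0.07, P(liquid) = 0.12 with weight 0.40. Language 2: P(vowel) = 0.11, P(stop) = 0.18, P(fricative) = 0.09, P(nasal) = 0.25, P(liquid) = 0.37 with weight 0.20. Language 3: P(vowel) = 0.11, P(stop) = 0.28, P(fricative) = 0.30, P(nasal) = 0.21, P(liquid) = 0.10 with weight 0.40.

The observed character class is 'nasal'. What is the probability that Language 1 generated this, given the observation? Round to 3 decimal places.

0.173

P(component k | x) = P(Z=k)·f_k(x) / marginal(x), where marginal(x) = Σ_j P(Z=j)·f_j(x).
Categorical probabilities:
  L_1 = 0.07
  L_2 = 0.25
  L_3 = 0.21
Multiply by the mixture weights:
  P(Z=1)·L_1 = 0.40 × 0.07 = 0.028
  P(Z=2)·L_2 = 0.20 × 0.25 = 0.05
  P(Z=3)·L_3 = 0.40 × 0.21 = 0.084
Marginal: 0.028 + 0.05 + 0.084 = 0.162
So the posterior for Language 1 is 0.028 / 0.162 ≈ 0.173.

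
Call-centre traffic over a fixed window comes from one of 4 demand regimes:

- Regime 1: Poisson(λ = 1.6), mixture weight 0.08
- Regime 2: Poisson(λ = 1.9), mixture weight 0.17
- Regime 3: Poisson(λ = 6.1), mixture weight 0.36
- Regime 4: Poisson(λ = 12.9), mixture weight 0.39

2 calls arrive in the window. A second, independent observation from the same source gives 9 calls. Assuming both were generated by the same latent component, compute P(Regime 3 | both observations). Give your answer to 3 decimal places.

0.989

P(component k | x) = w_k·f_k(x) / marginal(x), where marginal(x) = Σ_j w_j·f_j(x).
Since both observations come from the same component, the likelihood for component k is f_k(x₁)·f_k(x₂).
  p_1 = [e^(−1.6)·1.6^2/2! = 0.258428] × [3.82336e-05] = 9.88063e-06
  p_2 = [e^(−1.9)·1.9^2/2! = 0.269971] × [0.000133003] = 3.59069e-05
  p_3 = [e^(−6.1)·6.1^2/2! = 0.0417286] × [0.0722785] = 0.00301608
  p_4 = [e^(−12.9)·12.9^2/2! = 0.00020785] × [0.0680998] = 1.41546e-05
Multiply by the mixture weights:
  w_1·p_1 = 0.08 × 9.88063e-06 = 7.9045e-07
  w_2·p_2 = 0.17 × 3.59069e-05 = 6.10417e-06
  w_3·p_3 = 0.36 × 0.00301608 = 0.00108579
  w_4·p_4 = 0.39 × 1.41546e-05 = 5.52028e-06
Evidence: 7.9045e-07 + 6.10417e-06 + 0.00108579 + 5.52028e-06 = 0.0010982
So the posterior for Regime 3 is 0.00108579 / 0.0010982 ≈ 0.989.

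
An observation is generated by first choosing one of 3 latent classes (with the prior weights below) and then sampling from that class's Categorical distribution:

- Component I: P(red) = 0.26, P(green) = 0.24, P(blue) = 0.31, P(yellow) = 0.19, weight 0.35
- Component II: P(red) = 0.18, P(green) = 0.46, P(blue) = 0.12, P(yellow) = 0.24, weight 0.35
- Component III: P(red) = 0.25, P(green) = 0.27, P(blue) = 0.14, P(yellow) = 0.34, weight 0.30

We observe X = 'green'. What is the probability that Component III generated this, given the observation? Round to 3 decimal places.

The responsibility of component k is P(Z=k) f_k(x) divided by Σ_j P(Z=j) f_j(x).
Evaluate each component's likelihood at the observed value:
  f_I = 0.24
  f_II = 0.46
  f_III = 0.27
Weight by the priors:
  P(Z=I)·f_I = 0.35 × 0.24 = 0.084
  P(Z=II)·f_II = 0.35 × 0.46 = 0.161
  P(Z=III)·f_III = 0.30 × 0.27 = 0.081
Marginal: 0.084 + 0.161 + 0.081 = 0.326
So the posterior for Component III is 0.081 / 0.326 ≈ 0.248.

0.248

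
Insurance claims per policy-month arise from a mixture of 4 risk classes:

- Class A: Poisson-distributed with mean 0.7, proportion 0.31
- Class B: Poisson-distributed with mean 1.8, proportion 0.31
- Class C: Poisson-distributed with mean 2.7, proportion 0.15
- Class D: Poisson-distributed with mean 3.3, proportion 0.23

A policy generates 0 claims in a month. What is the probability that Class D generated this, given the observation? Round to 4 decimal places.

P(component k | x) = w_k·f_k(x) / marginal(x), where marginal(x) = Σ_j w_j·f_j(x).
Component likelihoods at x = 0 claims:
  p_A = 0.496585
  p_B = 0.165299
  p_C = 0.0672055
  p_D = 0.0368832
Multiply by the mixture weights:
  w_A·p_A = 0.31 × 0.496585 = 0.153941
  w_B·p_B = 0.31 × 0.165299 = 0.0512427
  w_C·p_C = 0.15 × 0.0672055 = 0.0100808
  w_D·p_D = 0.23 × 0.0368832 = 0.00848313
Evidence: 0.153941 + 0.0512427 + 0.0100808 + 0.00848313 = 0.223748
So the posterior for Class D is 0.00848313 / 0.223748 ≈ 0.0379.

0.0379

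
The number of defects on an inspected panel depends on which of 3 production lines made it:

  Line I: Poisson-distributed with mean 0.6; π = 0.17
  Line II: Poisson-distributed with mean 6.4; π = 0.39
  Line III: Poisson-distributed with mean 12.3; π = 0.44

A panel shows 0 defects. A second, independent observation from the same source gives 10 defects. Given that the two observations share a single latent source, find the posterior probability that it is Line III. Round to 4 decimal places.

0.0058

Posterior ∝ prior × likelihood, so P(k | x) ∝ π_k f_k(x); normalise over all components.
Since both observations come from the same component, the likelihood for component k is f_k(x₁)·f_k(x₂).
  L_I = [e^(−0.6)·0.6^0/0! = 0.548812] × [9.14477e-10] = 5.01876e-10
  L_II = [e^(−6.4)·6.4^0/0! = 0.00166156] × [0.05279] = 8.77137e-05
  L_III = [e^(−12.3)·12.3^0/0! = 4.55174e-06] × [0.0994182] = 4.52526e-07
Prior × likelihood for each component:
  π_I·L_I = 0.17 × 5.01876e-10 = 8.53189e-11
  π_II·L_II = 0.39 × 8.77137e-05 = 3.42083e-05
  π_III·L_III = 0.44 × 4.52526e-07 = 1.99112e-07
Denominator: 8.53189e-11 + 3.42083e-05 + 1.99112e-07 = 3.44075e-05
P(Line III | x₁, x₂) ≈ 0.0058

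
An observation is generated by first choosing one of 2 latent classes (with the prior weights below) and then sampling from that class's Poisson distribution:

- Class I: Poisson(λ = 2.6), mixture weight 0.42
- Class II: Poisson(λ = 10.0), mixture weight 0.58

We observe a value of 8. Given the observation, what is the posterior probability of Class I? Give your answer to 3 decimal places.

The responsibility of component k is π_k f_k(x) divided by Σ_j π_j f_j(x).
Poisson probabilities:
  f_I = e^(−2.6)·2.6^8/8! = 0.00384681
  f_II = e^(−10.0)·10.0^8/8! = 0.112599
Unnormalised posteriors:
  π_I·f_I = 0.42 × 0.00384681 = 0.00161566
  π_II·f_II = 0.58 × 0.112599 = 0.0653074
Marginal: 0.00161566 + 0.0653074 = 0.0669231
Responsibility of Class I: 0.00161566 / 0.0669231 ≈ 0.024

0.024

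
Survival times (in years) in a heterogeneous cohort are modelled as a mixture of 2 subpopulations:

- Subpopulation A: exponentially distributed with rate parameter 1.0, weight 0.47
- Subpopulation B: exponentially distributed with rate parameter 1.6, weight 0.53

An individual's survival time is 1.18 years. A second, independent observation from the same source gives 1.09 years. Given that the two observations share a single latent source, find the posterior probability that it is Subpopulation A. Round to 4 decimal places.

0.5749

Apply Bayes' rule: the posterior for each component is proportional to its prior times its likelihood at x.
Since both observations come from the same component, the likelihood for component k is f_k(x₁)·f_k(x₂).
  L_A = [1.0·e^(−1.0·1.18) = 1.0·e^(−1.1800) = 0.307279] × [0.336216] = 0.103312
  L_B = [1.6·e^(−1.6·1.18) = 1.6·e^(−1.8880) = 0.242199] × [0.279712] = 0.0677458
Multiply by the mixture weights:
  π_A·L_A = 0.47 × 0.103312 = 0.0485567
  π_B·L_B = 0.53 × 0.0677458 = 0.0359053
Sum: 0.0485567 + 0.0359053 = 0.084462
P(Subpopulation A | x) = 0.0485567 / 0.084462 ≈ 0.5749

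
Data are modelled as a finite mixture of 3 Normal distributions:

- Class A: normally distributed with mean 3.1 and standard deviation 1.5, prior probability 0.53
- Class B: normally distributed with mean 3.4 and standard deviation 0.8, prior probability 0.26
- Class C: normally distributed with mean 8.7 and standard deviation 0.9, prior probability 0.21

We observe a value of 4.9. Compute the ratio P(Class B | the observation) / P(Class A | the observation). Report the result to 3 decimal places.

0.326

Only the two components matter; the odds are (π_i f_i(x)) / (π_j f_j(x)).
Evaluate each component's likelihood at the observed value:
  L_A = (1/(1.5·√(2π)))·exp(−(4.9−3.1)²/(2·1.5²)) = 0.265962·exp(-0.72000) = 0.129457
  L_B = (1/(0.8·√(2π)))·exp(−(4.9−3.4)²/(2·0.8²)) = 0.498678·exp(-1.75781) = 0.0859828
  L_C = (1/(0.9·√(2π)))·exp(−(4.9−8.7)²/(2·0.9²)) = 0.443269·exp(-8.91358) = 5.96415e-05
Odds = (0.26/0.53) × (0.0859828/0.129457) = 0.490566 × 0.664179 ≈ 0.326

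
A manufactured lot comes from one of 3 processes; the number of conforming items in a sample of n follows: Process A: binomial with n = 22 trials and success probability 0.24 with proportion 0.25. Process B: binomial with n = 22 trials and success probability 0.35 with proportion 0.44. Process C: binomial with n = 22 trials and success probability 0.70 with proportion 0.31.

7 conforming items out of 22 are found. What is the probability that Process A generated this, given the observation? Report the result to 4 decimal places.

0.2969

P(component k | x) = P(Z=k)·f_k(x) / marginal(x), where marginal(x) = Σ_j P(Z=j)·f_j(x).
Binomial probabilities:
  L_A = 0.127503
  L_B = 0.171401
  L_C = 0.000201531
Unnormalised posteriors:
  P(Z=A)·L_A = 0.25 × 0.127503 = 0.0318756
  P(Z=B)·L_B = 0.44 × 0.171401 = 0.0754164
  P(Z=C)·L_C = 0.31 × 0.000201531 = 6.24746e-05
Evidence: 0.0318756 + 0.0754164 + 6.24746e-05 = 0.107355
Responsibility of Process A: 0.0318756 / 0.107355 ≈ 0.2969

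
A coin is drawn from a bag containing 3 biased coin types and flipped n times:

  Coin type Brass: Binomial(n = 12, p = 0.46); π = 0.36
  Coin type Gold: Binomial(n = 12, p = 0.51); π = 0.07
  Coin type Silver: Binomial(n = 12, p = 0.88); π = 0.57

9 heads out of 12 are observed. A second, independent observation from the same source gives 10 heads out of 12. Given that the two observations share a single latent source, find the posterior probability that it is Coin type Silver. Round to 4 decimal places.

0.9905

By Bayes' theorem, P(k | x) = π_k f_k(x) / Σ_j π_j f_j(x).
Since both observations come from the same component, the likelihood for component k is f_k(x₁)·f_k(x₂).
  f_Brass = [C(12,9)·0.46^9·0.54^3 = 220·0.00092219·0.157464 = 0.0319466] × [0.00816413] = 0.000260816
  f_Gold = [C(12,9)·0.51^9·0.49^3 = 220·0.00233417·0.117649 = 0.0604147] × [0.0188642] = 0.00113967
  f_Silver = [C(12,9)·0.88^9·0.12^3 = 220·0.316478·0.001728 = 0.120312] × [0.264687] = 0.0318452
Weight by the priors:
  π_Brass·f_Brass = 0.36 × 0.000260816 = 9.38938e-05
  π_Gold·f_Gold = 0.07 × 0.00113967 = 7.97771e-05
  π_Silver·f_Silver = 0.57 × 0.0318452 = 0.0181517
Evidence: 9.38938e-05 + 7.97771e-05 + 0.0181517 = 0.0183254
P(Coin type Silver | x₁,x₂) = 0.0181517 / 0.0183254 ≈ 0.9905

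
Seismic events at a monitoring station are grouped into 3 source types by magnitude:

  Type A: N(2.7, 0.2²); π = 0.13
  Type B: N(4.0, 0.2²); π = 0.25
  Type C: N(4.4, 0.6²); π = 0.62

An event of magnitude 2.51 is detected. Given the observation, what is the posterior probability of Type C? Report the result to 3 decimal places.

P(component k | x) = π_k·f_k(x) / marginal(x), where marginal(x) = Σ_j π_j·f_j(x).
Evaluate each component's likelihood at the observed value:
  p_A = (1/(0.2·√(2π)))·exp(−(2.51−2.7)²/(2·0.2²)) = 1.994711·exp(-0.45125) = 1.2703
  p_B = (1/(0.2·√(2π)))·exp(−(2.51−4.0)²/(2·0.2²)) = 1.994711·exp(-27.75125) = 1.76875e-12
  p_C = (1/(0.6·√(2π)))·exp(−(2.51−4.4)²/(2·0.6²)) = 0.664904·exp(-4.96125) = 0.0046571
Prior × likelihood for each component:
  π_A·p_A = 0.13 × 1.2703 = 0.165138
  π_B·p_B = 0.25 × 1.76875e-12 = 4.42186e-13
  π_C·p_C = 0.62 × 0.0046571 = 0.0028874
Marginal: 0.165138 + 4.42186e-13 + 0.0028874 = 0.168026
Responsibility of Type C: 0.0028874 / 0.168026 ≈ 0.017

0.017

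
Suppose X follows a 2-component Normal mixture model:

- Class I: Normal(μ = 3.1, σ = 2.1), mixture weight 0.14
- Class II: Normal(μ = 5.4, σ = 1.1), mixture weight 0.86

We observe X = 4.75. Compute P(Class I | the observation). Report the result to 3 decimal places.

0.069

P(component k | x) = w_k·f_k(x) / marginal(x), where marginal(x) = Σ_j w_j·f_j(x).
Normal densities:
  L_I = (1/(2.1·√(2π)))·exp(−(4.75−3.1)²/(2·2.1²)) = 0.189973·exp(-0.30867) = 0.13952
  L_II = (1/(1.1·√(2π)))·exp(−(4.75−5.4)²/(2·1.1²)) = 0.362675·exp(-0.17459) = 0.304576
Unnormalised posteriors:
  w_I·L_I = 0.14 × 0.13952 = 0.0195328
  w_II·L_II = 0.86 × 0.304576 = 0.261935
Normaliser: 0.0195328 + 0.261935 = 0.281468
P(Class I | x) ≈ 0.069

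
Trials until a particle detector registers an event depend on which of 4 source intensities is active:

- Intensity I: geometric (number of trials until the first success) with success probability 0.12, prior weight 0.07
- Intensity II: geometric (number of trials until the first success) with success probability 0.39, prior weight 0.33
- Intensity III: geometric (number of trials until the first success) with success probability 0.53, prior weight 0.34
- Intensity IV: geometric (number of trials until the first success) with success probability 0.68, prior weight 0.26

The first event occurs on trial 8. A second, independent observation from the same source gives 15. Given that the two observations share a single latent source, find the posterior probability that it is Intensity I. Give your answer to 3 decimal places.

Apply Bayes' rule: the posterior for each component is proportional to its prior times its likelihood at x.
Since both observations come from the same component, the likelihood for component k is f_k(x₁)·f_k(x₂).
  L_I = [0.12·(1−0.12)^7 = 0.12·0.408676 = 0.0490411] × [0.0200419] = 0.000982876
  L_II = [0.39·(1−0.39)^7 = 0.39·0.0314274 = 0.0122567] × [0.000385196] = 4.72124e-06
  L_III = [0.53·(1−0.53)^7 = 0.53·0.00506623 = 0.0026851] × [1.36034e-05] = 3.65264e-08
  L_IV = [0.68·(1−0.68)^7 = 0.68·0.000343597 = 0.000233646] × [8.02802e-08] = 1.87572e-11
Unnormalised posteriors:
  π_I·L_I = 0.07 × 0.000982876 = 6.88013e-05
  π_II·L_II = 0.33 × 4.72124e-06 = 1.55801e-06
  π_III·L_III = 0.34 × 3.65264e-08 = 1.2419e-08
  π_IV·L_IV = 0.26 × 1.87572e-11 = 4.87686e-12
Evidence: 6.88013e-05 + 1.55801e-06 + 1.2419e-08 + 4.87686e-12 = 7.03717e-05
So the posterior for Intensity I is 6.88013e-05 / 7.03717e-05 ≈ 0.978.

0.978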